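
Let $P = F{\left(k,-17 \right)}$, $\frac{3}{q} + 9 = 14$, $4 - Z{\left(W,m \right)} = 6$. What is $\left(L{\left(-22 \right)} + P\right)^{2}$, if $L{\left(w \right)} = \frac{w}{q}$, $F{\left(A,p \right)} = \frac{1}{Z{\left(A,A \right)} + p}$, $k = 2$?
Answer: $\frac{4380649}{3249} \approx 1348.3$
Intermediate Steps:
$Z{\left(W,m \right)} = -2$ ($Z{\left(W,m \right)} = 4 - 6 = -2$)
$q = \frac{3}{5}$ ($q = \frac{3}{-9 + 14} = \frac{3}{5} \approx 0.6$)
$F{\left(A,p \right)} = \frac{1}{-2 + p}$
$P = - \frac{1}{19}$ ($P = \frac{1}{-2 - 17} = \frac{1}{-19} = - \frac{1}{19} \approx -0.052632$)
$L{\left(w \right)} = \frac{5 w}{3}$ ($L{\left(w \right)} = \frac{w}{\frac{3}{5}} = w \frac{5}{3} = \frac{5 w}{3}$)
$\left(L{\left(-22 \right)} + P\right)^{2} = \left(\frac{5}{3} \left(-22\right) - \frac{1}{19}\right)^{2} = \left(- \frac{110}{3} - \frac{1}{19}\right)^{2} = \left(- \frac{2093}{57}\right)^{2} = \frac{4380649}{3249}$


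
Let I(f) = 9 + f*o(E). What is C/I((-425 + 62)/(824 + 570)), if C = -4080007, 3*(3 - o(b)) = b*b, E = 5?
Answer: -2843764879/7241 ≈ -3.9273e+5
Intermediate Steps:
o(b) = 3 - b**2/3 (o(b) = 3 - b*b/3 = 3 - b**2/3)
I(f) = 9 - 16*f/3 (I(f) = 9 + f*(3 - 1/3*5**2) = 9 + f*(3 - 1/3*25) = 9 + f*(3 - 25/3) = 9 + f*(-16/3) = 9 - 16*f/3)
C/I((-425 + 62)/(824 + 570)) = -4080007/(9 - 16*(-425 + 62)/(3*(824 + 570))) = -4080007/(9 - (-1936)/1394) = -4080007/(9 - 16/3*(-363/1394)) = -4080007/(9 + 968/697) = -4080007/7241/697 = -4080007*697/7241 = -2843764879/7241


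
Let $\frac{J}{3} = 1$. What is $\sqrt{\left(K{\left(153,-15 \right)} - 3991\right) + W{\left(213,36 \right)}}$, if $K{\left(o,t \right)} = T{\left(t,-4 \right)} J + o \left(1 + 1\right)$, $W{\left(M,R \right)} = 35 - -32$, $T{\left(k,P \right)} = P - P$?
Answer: $3 i \sqrt{402} \approx 60.15 i$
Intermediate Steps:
$J = 3$ ($J = 3 \cdot 1 = 3$)
$T{\left(k,P \right)} = 0$
$W{\left(M,R \right)} = 67$ ($W{\left(M,R \right)} = 35 + 32 = 67$)
$K{\left(o,t \right)} = 2 o$ ($K{\left(o,t \right)} = 0 \cdot 3 + o \left(1 + 1\right) = 0 + o 2 = 0 + 2 o = 2 o$)
$\sqrt{\left(K{\left(153,-15 \right)} - 3991\right) + W{\left(213,36 \right)}} = \sqrt{\left(2 \cdot 153 - 3991\right) + 67} = \sqrt{\left(306 - 3991\right) + 67} = \sqrt{-3685 + 67} = \sqrt{-3618} = 3 i \sqrt{402}$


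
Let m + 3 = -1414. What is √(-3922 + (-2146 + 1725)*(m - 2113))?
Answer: 4*√92638 ≈ 1217.5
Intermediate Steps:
m = -1417 (m = -3 - 1414 = -1417)
√(-3922 + (-2146 + 1725)*(m - 2113)) = √(-3922 + (-2146 + 1725)*(-1417 - 2113)) = √(-3922 - 421*(-3530)) = √(-3922 + 1486130) = √1482208 = 4*√92638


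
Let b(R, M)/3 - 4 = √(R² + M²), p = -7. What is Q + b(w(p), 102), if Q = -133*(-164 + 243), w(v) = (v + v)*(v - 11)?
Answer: -10495 + 18*√2053 ≈ -9679.4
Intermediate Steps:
w(v) = 2*v*(-11 + v) (w(v) = (2*v)*(-11 + v) = 2*v*(-11 + v))
Q = -10507 (Q = -133*79 = -10507)
b(R, M) = 12 + 3*√(M² + R²) (b(R, M) = 12 + 3*√(R² + M²) = 12 + 3*√(M² + R²))
Q + b(w(p), 102) = -10507 + (12 + 3*√(102² + (2*(-7)*(-11 - 7))²)) = -10507 + (12 + 3*√(10404 + (2*(-7)*(-18))²)) = -10507 + (12 + 3*√(10404 + 252²)) = -10507 + (12 + 3*√(10404 + 63504)) = -10507 + (12 + 3*√73908) = -10507 + (12 + 3*(6*√2053)) = -10507 + (12 + 18*√2053) = -10495 + 18*√2053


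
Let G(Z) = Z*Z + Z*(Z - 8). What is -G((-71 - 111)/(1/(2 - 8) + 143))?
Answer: -9871680/734449 ≈ -13.441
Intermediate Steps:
G(Z) = Z² + Z*(-8 + Z)
-G((-71 - 111)/(1/(2 - 8) + 143)) = -2*(-71 - 111)/(1/(2 - 8) + 143)*(-4 + (-71 - 111)/(1/(2 - 8) + 143)) = -2*(-182/(1/(-6) + 143))*(-4 - 182/(1/(-6) + 143)) = -2*(-182/(-⅙ + 143))*(-4 - 182/(-⅙ + 143)) = -2*(-182/857/6)*(-4 - 182/857/6) = -2*(-182*6/857)*(-4 - 182*6/857) = -2*(-1092)*(-4 - 1092/857)/857 = -2*(-1092)*(-4520)/(857*857) = -1*9871680/734449 = -9871680/734449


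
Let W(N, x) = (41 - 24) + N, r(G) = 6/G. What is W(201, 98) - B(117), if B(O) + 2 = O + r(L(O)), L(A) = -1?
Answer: 109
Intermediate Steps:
B(O) = -8 + O (B(O) = -2 + (O + 6/(-1)) = -2 + (O + 6*(-1)) = -2 + (O - 6) = -2 + (-6 + O) = -8 + O)
W(N, x) = 17 + N
W(201, 98) - B(117) = (17 + 201) - (-8 + 117) = 218 - 1*109 = 218 - 109 = 109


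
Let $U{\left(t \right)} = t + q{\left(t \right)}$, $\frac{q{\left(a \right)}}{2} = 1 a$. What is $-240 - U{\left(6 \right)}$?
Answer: $-258$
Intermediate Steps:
$q{\left(a \right)} = 2 a$ ($q{\left(a \right)} = 2 \cdot 1 a = 2 a$)
$U{\left(t \right)} = 3 t$ ($U{\left(t \right)} = t + 2 t = 3 t$)
$-240 - U{\left(6 \right)} = -240 - 3 \cdot 6 = -240 - 18 = -258$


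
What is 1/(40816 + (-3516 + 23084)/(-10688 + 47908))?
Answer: 9305/379797772 ≈ 2.4500e-5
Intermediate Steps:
1/(40816 + (-3516 + 23084)/(-10688 + 47908)) = 1/(40816 + 19568/37220) = 1/(40816 + 19568*(1/37220)) = 1/(40816 + 4892/9305) = 1/(379797772/9305) = 9305/379797772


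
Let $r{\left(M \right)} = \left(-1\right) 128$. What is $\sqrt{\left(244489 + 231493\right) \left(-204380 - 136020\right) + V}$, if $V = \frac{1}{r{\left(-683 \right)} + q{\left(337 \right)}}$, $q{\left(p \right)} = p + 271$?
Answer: $\frac{i \sqrt{2333149528319970}}{120} \approx 4.0252 \cdot 10^{5} i$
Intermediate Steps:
$r{\left(M \right)} = -128$
$q{\left(p \right)} = 271 + p$
$V = \frac{1}{480}$ ($V = \frac{1}{-128 + \left(271 + 337\right)} = \frac{1}{-128 + 608} = \frac{1}{480} \approx 0.0020833$)
$\sqrt{\left(244489 + 231493\right) \left(-204380 - 136020\right) + V} = \sqrt{\left(244489 + 231493\right) \left(-204380 - 136020\right) + \frac{1}{480}} = \sqrt{475982 \left(-340400\right) + \frac{1}{480}} = \sqrt{-162024272800 + \frac{1}{480}} = \sqrt{- \frac{77771650943999}{480}} = \frac{i \sqrt{2333149528319970}}{120}$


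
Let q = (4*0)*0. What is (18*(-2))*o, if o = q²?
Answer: 0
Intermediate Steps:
q = 0 (q = 0*0 = 0)
o = 0 (o = 0² = 0)
(18*(-2))*o = (18*(-2))*0 = -36*0 = 0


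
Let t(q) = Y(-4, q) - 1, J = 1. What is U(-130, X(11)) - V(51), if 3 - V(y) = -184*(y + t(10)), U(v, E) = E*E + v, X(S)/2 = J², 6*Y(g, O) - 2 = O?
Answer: -9697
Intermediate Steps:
Y(g, O) = ⅓ + O/6
t(q) = -⅔ + q/6 (t(q) = (⅓ + q/6) - 1 = -⅔ + q/6)
X(S) = 2 (X(S) = 2*1² = 2*1 = 2)
U(v, E) = v + E² (U(v, E) = E² + v = v + E²)
V(y) = 187 + 184*y (V(y) = 3 - (-184)*(y + (-⅔ + (⅙)*10)) = 3 - (-184)*(y + (-⅔ + 5/3)) = 3 - (-184)*(y + 1) = 3 - (-184)*(1 + y) = 3 - (-184 - 184*y) = 3 + (184 + 184*y) = 187 + 184*y)
U(-130, X(11)) - V(51) = (-130 + 2²) - (187 + 184*51) = (-130 + 4) - (187 + 9384) = -126 - 1*9571 = -126 - 9571 = -9697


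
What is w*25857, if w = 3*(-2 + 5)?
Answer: 232713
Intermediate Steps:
w = 9 (w = 3*3 = 9)
w*25857 = 9*25857 = 232713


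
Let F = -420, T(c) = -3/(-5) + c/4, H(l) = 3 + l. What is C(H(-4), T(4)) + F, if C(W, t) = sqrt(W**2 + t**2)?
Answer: -420 + sqrt(89)/5 ≈ -418.11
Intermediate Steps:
T(c) = 3/5 + c/4 (T(c) = -3*(-1/5) + c*(1/4) = 3/5 + c/4)
C(H(-4), T(4)) + F = sqrt((3 - 4)**2 + (3/5 + (1/4)*4)**2) - 420 = sqrt((-1)**2 + (3/5 + 1)**2) - 420 = sqrt(1 + (8/5)**2) - 420 = sqrt(1 + 64/25) - 420 = sqrt(89/25) - 420 = sqrt(89)/5 - 420 = -420 + sqrt(89)/5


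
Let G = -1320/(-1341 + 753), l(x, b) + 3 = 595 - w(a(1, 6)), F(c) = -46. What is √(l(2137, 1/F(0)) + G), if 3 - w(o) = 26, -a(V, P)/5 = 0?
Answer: √30245/7 ≈ 24.844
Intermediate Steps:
a(V, P) = 0 (a(V, P) = -5*0 = 0)
w(o) = -23 (w(o) = 3 - 1*26 = 3 - 26 = -23)
l(x, b) = 615 (l(x, b) = -3 + (595 - 1*(-23)) = -3 + (595 + 23) = -3 + 618 = 615)
G = 110/49 (G = -1320/(-588) = -1320*(-1/588) = 110/49 ≈ 2.2449)
√(l(2137, 1/F(0)) + G) = √(615 + 110/49) = √(30245/49) = √30245/7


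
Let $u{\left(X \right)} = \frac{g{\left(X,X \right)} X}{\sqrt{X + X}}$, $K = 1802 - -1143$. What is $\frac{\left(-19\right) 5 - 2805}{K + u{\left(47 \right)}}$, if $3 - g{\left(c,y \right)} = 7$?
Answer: $- \frac{8540500}{8672649} - \frac{5800 \sqrt{94}}{8672649} \approx -0.99125$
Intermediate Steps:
$g{\left(c,y \right)} = -4$ ($g{\left(c,y \right)} = 3 - 7 = -4$)
$K = 2945$ ($K = 1802 + 1143 = 2945$)
$u{\left(X \right)} = - 2 \sqrt{2} \sqrt{X}$ ($u{\left(X \right)} = \frac{\left(-4\right) X}{\sqrt{X + X}} = \frac{\left(-4\right) X}{\sqrt{2 X}} = \frac{\left(-4\right) X}{\sqrt{2} \sqrt{X}} = - 4 X \frac{\sqrt{2}}{2 \sqrt{X}} = - 2 \sqrt{2} \sqrt{X}$)
$\frac{\left(-19\right) 5 - 2805}{K + u{\left(47 \right)}} = \frac{\left(-19\right) 5 - 2805}{2945 - 2 \sqrt{2} \sqrt{47}} = \frac{-95 - 2805}{2945 - 2 \sqrt{94}} = - \frac{2900}{2945 - 2 \sqrt{94}}$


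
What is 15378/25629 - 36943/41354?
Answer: -103623445/353287222 ≈ -0.29331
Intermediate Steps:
15378/25629 - 36943/41354 = 15378*(1/25629) - 36943*1/41354 = 5126/8543 - 36943/41354 = -103623445/353287222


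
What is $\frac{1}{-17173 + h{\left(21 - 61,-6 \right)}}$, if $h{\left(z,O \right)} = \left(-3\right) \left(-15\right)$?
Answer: $- \frac{1}{17128} \approx -5.8384 \cdot 10^{-5}$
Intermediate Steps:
$h{\left(z,O \right)} = 45$
$\frac{1}{-17173 + h{\left(21 - 61,-6 \right)}} = \frac{1}{-17173 + 45} = \frac{1}{-17128} = - \frac{1}{17128}$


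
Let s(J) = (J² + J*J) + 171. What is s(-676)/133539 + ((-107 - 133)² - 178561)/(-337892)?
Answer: 46432551385/6445965684 ≈ 7.2034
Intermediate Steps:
s(J) = 171 + 2*J² (s(J) = (J² + J²) + 171 = 2*J² + 171 = 171 + 2*J²)
s(-676)/133539 + ((-107 - 133)² - 178561)/(-337892) = (171 + 2*(-676)²)/133539 + ((-107 - 133)² - 178561)/(-337892) = (171 + 2*456976)*(1/133539) + ((-240)² - 178561)*(-1/337892) = (171 + 913952)*(1/133539) + (57600 - 178561)*(-1/337892) = 914123*(1/133539) - 120961*(-1/337892) = 130589/19077 + 120961/337892 = 46432551385/6445965684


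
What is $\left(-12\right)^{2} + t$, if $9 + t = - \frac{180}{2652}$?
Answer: $\frac{29820}{221} \approx 134.93$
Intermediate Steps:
$t = - \frac{2004}{221}$ ($t = -9 - \frac{180}{2652} = -9 - \frac{15}{221} = - \frac{2004}{221} \approx -9.0679$)
$\left(-12\right)^{2} + t = \left(-12\right)^{2} - \frac{2004}{221} = 144 - \frac{2004}{221} = \frac{29820}{221}$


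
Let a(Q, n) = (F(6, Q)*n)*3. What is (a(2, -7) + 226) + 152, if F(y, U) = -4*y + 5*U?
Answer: 672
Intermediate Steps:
a(Q, n) = 3*n*(-24 + 5*Q) (a(Q, n) = ((-4*6 + 5*Q)*n)*3 = ((-24 + 5*Q)*n)*3 = (n*(-24 + 5*Q))*3 = 3*n*(-24 + 5*Q))
(a(2, -7) + 226) + 152 = (3*(-7)*(-24 + 5*2) + 226) + 152 = (3*(-7)*(-24 + 10) + 226) + 152 = (3*(-7)*(-14) + 226) + 152 = (294 + 226) + 152 = 520 + 152 = 672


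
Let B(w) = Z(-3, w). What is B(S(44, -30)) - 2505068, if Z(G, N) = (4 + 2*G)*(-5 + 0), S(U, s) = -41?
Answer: -2505058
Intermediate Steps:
Z(G, N) = -20 - 10*G (Z(G, N) = (4 + 2*G)*(-5) = -20 - 10*G)
B(w) = 10 (B(w) = -20 - 10*(-3) = -20 + 30 = 10)
B(S(44, -30)) - 2505068 = 10 - 2505068 = -2505058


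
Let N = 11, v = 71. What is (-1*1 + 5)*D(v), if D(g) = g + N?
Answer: 328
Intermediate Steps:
D(g) = 11 + g (D(g) = g + 11 = 11 + g)
(-1*1 + 5)*D(v) = (-1*1 + 5)*(11 + 71) = (-1 + 5)*82 = 4*82 = 328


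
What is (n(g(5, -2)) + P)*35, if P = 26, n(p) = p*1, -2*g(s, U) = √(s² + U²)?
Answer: 910 - 35*√29/2 ≈ 815.76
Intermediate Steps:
g(s, U) = -√(U² + s²)/2 (g(s, U) = -√(s² + U²)/2 = -√(U² + s²)/2)
n(p) = p
(n(g(5, -2)) + P)*35 = (-√((-2)² + 5²)/2 + 26)*35 = (-√(4 + 25)/2 + 26)*35 = (-√29/2 + 26)*35 = (26 - √29/2)*35 = 910 - 35*√29/2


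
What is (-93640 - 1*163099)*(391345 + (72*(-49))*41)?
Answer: -63336741083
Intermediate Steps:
(-93640 - 1*163099)*(391345 + (72*(-49))*41) = (-93640 - 163099)*(391345 - 3528*41) = -256739*(391345 - 144648) = -256739*246697 = -63336741083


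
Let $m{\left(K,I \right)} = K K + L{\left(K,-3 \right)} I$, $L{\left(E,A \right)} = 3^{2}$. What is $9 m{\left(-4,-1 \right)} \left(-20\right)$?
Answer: $-1260$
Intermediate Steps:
$L{\left(E,A \right)} = 9$
$m{\left(K,I \right)} = K^{2} + 9 I$ ($m{\left(K,I \right)} = K K + 9 I = K^{2} + 9 I$)
$9 m{\left(-4,-1 \right)} \left(-20\right) = 9 \left(\left(-4\right)^{2} + 9 \left(-1\right)\right) \left(-20\right) = 9 \left(16 - 9\right) \left(-20\right) = 9 \cdot 7 \left(-20\right) = 63 \left(-20\right) = -1260$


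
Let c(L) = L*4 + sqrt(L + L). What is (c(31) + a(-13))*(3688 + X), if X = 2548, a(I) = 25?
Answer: 929164 + 6236*sqrt(62) ≈ 9.7827e+5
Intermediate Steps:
c(L) = 4*L + sqrt(2)*sqrt(L) (c(L) = 4*L + sqrt(2*L) = 4*L + sqrt(2)*sqrt(L))
(c(31) + a(-13))*(3688 + X) = ((4*31 + sqrt(2)*sqrt(31)) + 25)*(3688 + 2548) = ((124 + sqrt(62)) + 25)*6236 = (149 + sqrt(62))*6236 = 929164 + 6236*sqrt(62)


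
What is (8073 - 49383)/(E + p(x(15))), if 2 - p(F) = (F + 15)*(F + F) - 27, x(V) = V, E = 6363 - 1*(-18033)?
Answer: -8262/4705 ≈ -1.7560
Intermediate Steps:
E = 24396 (E = 6363 + 18033 = 24396)
p(F) = 29 - 2*F*(15 + F) (p(F) = 2 - ((F + 15)*(F + F) - 27) = 2 - ((15 + F)*(2*F) - 27) = 2 - (2*F*(15 + F) - 27) = 2 - (-27 + 2*F*(15 + F)) = 2 + (27 - 2*F*(15 + F)) = 29 - 2*F*(15 + F))
(8073 - 49383)/(E + p(x(15))) = (8073 - 49383)/(24396 + (29 - 30*15 - 2*15²)) = -41310/(24396 + (29 - 450 - 2*225)) = -41310/(24396 + (29 - 450 - 450)) = -41310/(24396 - 871) = -41310/23525 = -41310*1/23525 = -8262/4705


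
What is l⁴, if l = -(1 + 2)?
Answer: 81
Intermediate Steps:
l = -3 (l = -1*3 = -3)
l⁴ = (-3)⁴ = 81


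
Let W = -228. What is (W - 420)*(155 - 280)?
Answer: 81000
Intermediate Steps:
(W - 420)*(155 - 280) = (-228 - 420)*(155 - 280) = -648*(-125) = 81000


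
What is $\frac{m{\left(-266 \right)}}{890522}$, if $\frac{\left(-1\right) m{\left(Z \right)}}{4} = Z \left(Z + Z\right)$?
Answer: $- \frac{283024}{445261} \approx -0.63564$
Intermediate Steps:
$m{\left(Z \right)} = - 8 Z^{2}$ ($m{\left(Z \right)} = - 4 Z \left(Z + Z\right) = - 4 Z 2 Z = - 4 \cdot 2 Z^{2} = - 8 Z^{2}$)
$\frac{m{\left(-266 \right)}}{890522} = \frac{\left(-8\right) \left(-266\right)^{2}}{890522} = \left(-8\right) 70756 \cdot \frac{1}{890522} = \left(-566048\right) \frac{1}{890522} = - \frac{283024}{445261}$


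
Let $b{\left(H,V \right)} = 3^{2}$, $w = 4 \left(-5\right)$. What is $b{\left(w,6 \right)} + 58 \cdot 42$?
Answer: $2445$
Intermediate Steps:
$w = -20$
$b{\left(H,V \right)} = 9$
$b{\left(w,6 \right)} + 58 \cdot 42 = 9 + 58 \cdot 42 = 9 + 2436 = 2445$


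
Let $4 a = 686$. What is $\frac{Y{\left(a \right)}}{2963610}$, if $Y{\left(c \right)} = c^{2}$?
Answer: $\frac{117649}{11854440} \approx 0.0099245$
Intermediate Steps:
$a = \frac{343}{2}$ ($a = \frac{1}{4} \cdot 686 = \frac{343}{2} \approx 171.5$)
$\frac{Y{\left(a \right)}}{2963610} = \frac{\left(\frac{343}{2}\right)^{2}}{2963610} = \frac{117649}{4} \cdot \frac{1}{2963610} = \frac{117649}{11854440}$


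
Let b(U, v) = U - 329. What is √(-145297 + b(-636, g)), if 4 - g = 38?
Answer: I*√146262 ≈ 382.44*I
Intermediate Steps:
g = -34 (g = 4 - 1*38 = 4 - 38 = -34)
b(U, v) = -329 + U
√(-145297 + b(-636, g)) = √(-145297 + (-329 - 636)) = √(-145297 - 965) = √(-146262) = I*√146262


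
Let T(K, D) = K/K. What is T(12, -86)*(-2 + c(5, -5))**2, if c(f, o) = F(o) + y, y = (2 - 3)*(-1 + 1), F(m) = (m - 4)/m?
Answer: 1/25 ≈ 0.040000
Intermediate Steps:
F(m) = (-4 + m)/m
T(K, D) = 1
y = 0 (y = -1*0 = 0)
c(f, o) = (-4 + o)/o (c(f, o) = (-4 + o)/o + 0 = (-4 + o)/o)
T(12, -86)*(-2 + c(5, -5))**2 = 1*(-2 + (-4 - 5)/(-5))**2 = 1*(-2 - 1/5*(-9))**2 = 1*(-2 + 9/5)**2 = 1*(-1/5)**2 = 1*(1/25) = 1/25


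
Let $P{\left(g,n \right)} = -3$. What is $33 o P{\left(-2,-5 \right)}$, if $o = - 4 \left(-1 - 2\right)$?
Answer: $-1188$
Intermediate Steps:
$o = 12$ ($o = \left(-4\right) \left(-3\right) = 12$)
$33 o P{\left(-2,-5 \right)} = 33 \cdot 12 \left(-3\right) = 396 \left(-3\right) = -1188$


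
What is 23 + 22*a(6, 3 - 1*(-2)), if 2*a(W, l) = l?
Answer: 78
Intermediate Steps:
a(W, l) = l/2
23 + 22*a(6, 3 - 1*(-2)) = 23 + 22*((3 - 1*(-2))/2) = 23 + 22*((3 + 2)/2) = 23 + 22*((½)*5) = 23 + 22*(5/2) = 23 + 55 = 78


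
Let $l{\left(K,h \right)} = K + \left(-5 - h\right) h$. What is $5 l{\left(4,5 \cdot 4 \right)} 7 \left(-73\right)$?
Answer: $1267280$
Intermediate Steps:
$l{\left(K,h \right)} = K + h \left(-5 - h\right)$
$5 l{\left(4,5 \cdot 4 \right)} 7 \left(-73\right) = 5 \left(4 - \left(5 \cdot 4\right)^{2} - 5 \cdot 5 \cdot 4\right) 7 \left(-73\right) = 5 \left(4 - 20^{2} - 100\right) 7 \left(-73\right) = 5 \left(4 - 400 - 100\right) 7 \left(-73\right) = 5 \left(-496\right) 7 \left(-73\right) = \left(-2480\right) 7 \left(-73\right) = \left(-17360\right) \left(-73\right) = 1267280$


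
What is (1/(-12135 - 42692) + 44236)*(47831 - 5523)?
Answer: 102610741950668/54827 ≈ 1.8715e+9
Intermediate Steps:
(1/(-12135 - 42692) + 44236)*(47831 - 5523) = (1/(-54827) + 44236)*42308 = (-1/54827 + 44236)*42308 = (2425327171/54827)*42308 = 102610741950668/54827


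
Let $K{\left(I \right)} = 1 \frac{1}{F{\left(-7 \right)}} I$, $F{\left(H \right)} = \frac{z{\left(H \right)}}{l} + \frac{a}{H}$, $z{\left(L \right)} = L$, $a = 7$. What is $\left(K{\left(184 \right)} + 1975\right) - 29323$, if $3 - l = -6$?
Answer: $- \frac{54903}{2} \approx -27452.0$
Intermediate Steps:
$l = 9$ ($l = 3 - -6 = 3 + 6 = 9$)
$F{\left(H \right)} = \frac{7}{H} + \frac{H}{9}$ ($F{\left(H \right)} = \frac{H}{9} + \frac{7}{H} = \frac{7}{H} + \frac{H}{9}$)
$K{\left(I \right)} = - \frac{9 I}{16}$ ($K{\left(I \right)} = 1 \frac{1}{\frac{7}{-7} + \frac{1}{9} \left(-7\right)} I = 1 \frac{1}{7 \left(- \frac{1}{7}\right) - \frac{7}{9}} I = 1 \frac{1}{-1 - \frac{7}{9}} I = 1 \frac{1}{- \frac{16}{9}} I = 1 \left(- \frac{9}{16}\right) I = - \frac{9 I}{16}$)
$\left(K{\left(184 \right)} + 1975\right) - 29323 = \left(\left(- \frac{9}{16}\right) 184 + 1975\right) - 29323 = \left(- \frac{207}{2} + 1975\right) - 29323 = \frac{3743}{2} - 29323 = - \frac{54903}{2}$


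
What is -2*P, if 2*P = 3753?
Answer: -3753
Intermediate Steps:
P = 3753/2 (P = (1/2)*3753 = 3753/2 ≈ 1876.5)
-2*P = -2*3753/2 = -3753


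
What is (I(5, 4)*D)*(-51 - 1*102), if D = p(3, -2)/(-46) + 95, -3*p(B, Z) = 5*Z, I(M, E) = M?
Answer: -1670250/23 ≈ -72620.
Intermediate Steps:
p(B, Z) = -5*Z/3
D = 6550/69 (D = -5/3*(-2)/(-46) + 95 = (10/3)*(-1/46) + 95 = -5/69 + 95 = 6550/69 ≈ 94.927)
(I(5, 4)*D)*(-51 - 1*102) = (5*(6550/69))*(-51 - 1*102) = 32750*(-51 - 102)/69 = (32750/69)*(-153) = -1670250/23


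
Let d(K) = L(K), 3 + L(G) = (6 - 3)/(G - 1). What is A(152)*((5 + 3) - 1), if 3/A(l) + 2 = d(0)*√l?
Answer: 21/2734 - 63*√38/1367 ≈ -0.27641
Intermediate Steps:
L(G) = -3 + 3/(-1 + G) (L(G) = -3 + (6 - 3)/(G - 1) = -3 + 3/(-1 + G))
d(K) = 3*(2 - K)/(-1 + K)
A(l) = 3/(-2 - 6*√l) (A(l) = 3/(-2 + (3*(2 - 1*0)/(-1 + 0))*√l) = 3/(-2 + (3*(2 + 0)/(-1))*√l) = 3/(-2 + (3*(-1)*2)*√l) = 3/(-2 - 6*√l))
A(152)*((5 + 3) - 1) = (3/(2*(-1 - 6*√38)))*((5 + 3) - 1) = (3/(2*(-1 - 6*√38)))*(8 - 1) = (3/(2*(-1 - 6*√38)))*7 = 21/(2*(-1 - 6*√38))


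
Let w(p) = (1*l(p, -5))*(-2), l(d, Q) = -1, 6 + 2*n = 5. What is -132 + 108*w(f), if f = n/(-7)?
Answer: 84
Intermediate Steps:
n = -½ (n = -3 + (½)*5 = -3 + 5/2 = -½ ≈ -0.50000)
f = 1/14 (f = -½/(-7) = -½*(-⅐) = 1/14 ≈ 0.071429)
w(p) = 2 (w(p) = (1*(-1))*(-2) = -1*(-2) = 2)
-132 + 108*w(f) = -132 + 108*2 = -132 + 216 = 84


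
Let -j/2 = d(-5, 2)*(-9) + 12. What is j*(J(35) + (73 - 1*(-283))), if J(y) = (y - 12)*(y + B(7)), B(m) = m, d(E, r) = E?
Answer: -150708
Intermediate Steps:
J(y) = (-12 + y)*(7 + y) (J(y) = (y - 12)*(y + 7) = (-12 + y)*(7 + y))
j = -114 (j = -2*(-5*(-9) + 12) = -2*(45 + 12) = -2*57 = -114)
j*(J(35) + (73 - 1*(-283))) = -114*((-84 + 35**2 - 5*35) + (73 - 1*(-283))) = -114*((-84 + 1225 - 175) + (73 + 283)) = -114*(966 + 356) = -114*1322 = -150708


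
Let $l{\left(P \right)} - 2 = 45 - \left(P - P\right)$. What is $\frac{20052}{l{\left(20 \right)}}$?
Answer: $\frac{20052}{47} \approx 426.64$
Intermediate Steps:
$l{\left(P \right)} = 47$ ($l{\left(P \right)} = 2 + \left(45 - \left(P - P\right)\right) = 2 + \left(45 - 0\right) = 2 + \left(45 + 0\right) = 2 + 45 = 47$)
$\frac{20052}{l{\left(20 \right)}} = \frac{20052}{47}$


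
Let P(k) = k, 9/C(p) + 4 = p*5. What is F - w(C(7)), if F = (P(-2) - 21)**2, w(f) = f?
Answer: 16390/31 ≈ 528.71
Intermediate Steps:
C(p) = 9/(-4 + 5*p) (C(p) = 9/(-4 + p*5) = 9/(-4 + 5*p))
F = 529 (F = (-2 - 21)**2 = (-23)**2 = 529)
F - w(C(7)) = 529 - 9/(-4 + 5*7) = 529 - 9/(-4 + 35) = 529 - 9/31 = 16390/31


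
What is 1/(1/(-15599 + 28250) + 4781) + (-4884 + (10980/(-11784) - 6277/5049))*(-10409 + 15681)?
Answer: -3862556874643298891663/149944475509488 ≈ -2.5760e+7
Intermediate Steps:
1/(1/(-15599 + 28250) + 4781) + (-4884 + (10980/(-11784) - 6277/5049))*(-10409 + 15681) = 1/(1/12651 + 4781) + (-4884 + (10980*(-1/11784) - 6277*1/5049))*5272 = 1/(1/12651 + 4781) + (-4884 + (-915/982 - 6277/5049))*5272 = 1/(60484432/12651) + (-4884 - 10783849/4958118)*5272 = 12651/60484432 - 24226232161/4958118*5272 = 12651/60484432 - 63860347976396/2479059 = -3862556874643298891663/149944475509488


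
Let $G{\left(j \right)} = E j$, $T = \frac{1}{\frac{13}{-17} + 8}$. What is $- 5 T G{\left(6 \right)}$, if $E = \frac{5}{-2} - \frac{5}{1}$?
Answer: $\frac{1275}{41} \approx 31.098$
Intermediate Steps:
$T = \frac{17}{123}$ ($T = \frac{1}{13 \left(- \frac{1}{17}\right) + 8} = \frac{1}{- \frac{13}{17} + 8} = \frac{1}{\frac{123}{17}} = \frac{17}{123} \approx 0.13821$)
$E = - \frac{15}{2}$ ($E = 5 \left(- \frac{1}{2}\right) - 5 = - \frac{5}{2} - 5 = - \frac{15}{2} \approx -7.5$)
$G{\left(j \right)} = - \frac{15 j}{2}$
$- 5 T G{\left(6 \right)} = \left(-5\right) \frac{17}{123} \left(\left(- \frac{15}{2}\right) 6\right) = \left(- \frac{85}{123}\right) \left(-45\right) = \frac{1275}{41}$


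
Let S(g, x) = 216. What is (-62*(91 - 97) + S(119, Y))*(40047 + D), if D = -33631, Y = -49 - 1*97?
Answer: 3772608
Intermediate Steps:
Y = -146 (Y = -49 - 97 = -146)
(-62*(91 - 97) + S(119, Y))*(40047 + D) = (-62*(91 - 97) + 216)*(40047 - 33631) = (-62*(-6) + 216)*6416 = (372 + 216)*6416 = 588*6416 = 3772608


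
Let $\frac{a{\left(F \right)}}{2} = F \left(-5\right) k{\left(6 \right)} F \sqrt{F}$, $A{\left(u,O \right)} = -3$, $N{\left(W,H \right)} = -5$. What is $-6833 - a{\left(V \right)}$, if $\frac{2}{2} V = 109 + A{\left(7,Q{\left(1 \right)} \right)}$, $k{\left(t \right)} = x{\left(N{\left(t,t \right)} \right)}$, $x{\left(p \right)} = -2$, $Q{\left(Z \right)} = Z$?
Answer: $-6833 - 224720 \sqrt{106} \approx -2.3205 \cdot 10^{6}$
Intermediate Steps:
$k{\left(t \right)} = -2$
$V = 106$ ($V = 109 - 3 = 106$)
$a{\left(F \right)} = 20 F^{\frac{5}{2}}$ ($a{\left(F \right)} = 2 F \left(-5\right) \left(-2\right) F \sqrt{F} = 2 - 5 F \left(-2\right) F \sqrt{F} = 2 \cdot 10 F F \sqrt{F} = 2 \cdot 10 F^{2} \sqrt{F} = 2 \cdot 10 F^{\frac{5}{2}} = 20 F^{\frac{5}{2}}$)
$-6833 - a{\left(V \right)} = -6833 - 20 \cdot 106^{\frac{5}{2}} = -6833 - 20 \cdot 11236 \sqrt{106} = -6833 - 224720 \sqrt{106}$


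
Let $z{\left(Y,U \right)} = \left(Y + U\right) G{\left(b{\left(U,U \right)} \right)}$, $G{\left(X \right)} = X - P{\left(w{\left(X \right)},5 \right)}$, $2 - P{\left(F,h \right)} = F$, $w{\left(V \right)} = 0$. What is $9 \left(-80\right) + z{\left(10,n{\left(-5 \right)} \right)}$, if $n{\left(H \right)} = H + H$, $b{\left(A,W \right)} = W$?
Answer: $-720$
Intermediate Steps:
$P{\left(F,h \right)} = 2 - F$
$G{\left(X \right)} = -2 + X$ ($G{\left(X \right)} = X - \left(2 - 0\right) = X - \left(2 + 0\right) = X - 2 = -2 + X$)
$n{\left(H \right)} = 2 H$
$z{\left(Y,U \right)} = \left(-2 + U\right) \left(U + Y\right)$ ($z{\left(Y,U \right)} = \left(Y + U\right) \left(-2 + U\right) = \left(U + Y\right) \left(-2 + U\right) = \left(-2 + U\right) \left(U + Y\right)$)
$9 \left(-80\right) + z{\left(10,n{\left(-5 \right)} \right)} = 9 \left(-80\right) + \left(-2 + 2 \left(-5\right)\right) \left(2 \left(-5\right) + 10\right) = -720 + \left(-2 - 10\right) \left(-10 + 10\right) = -720 - 0 = -720 + 0 = -720$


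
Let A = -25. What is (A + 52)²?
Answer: 729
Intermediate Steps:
(A + 52)² = (-25 + 52)² = 27² = 729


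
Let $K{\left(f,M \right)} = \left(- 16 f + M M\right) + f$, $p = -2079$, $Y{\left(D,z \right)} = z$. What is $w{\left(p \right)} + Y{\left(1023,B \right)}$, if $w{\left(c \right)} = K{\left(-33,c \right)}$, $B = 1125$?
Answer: $4323861$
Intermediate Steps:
$K{\left(f,M \right)} = M^{2} - 15 f$ ($K{\left(f,M \right)} = \left(- 16 f + M^{2}\right) + f = \left(M^{2} - 16 f\right) + f = M^{2} - 15 f$)
$w{\left(c \right)} = 495 + c^{2}$ ($w{\left(c \right)} = c^{2} - -495 = c^{2} + 495 = 495 + c^{2}$)
$w{\left(p \right)} + Y{\left(1023,B \right)} = \left(495 + \left(-2079\right)^{2}\right) + 1125 = \left(495 + 4322241\right) + 1125 = 4322736 + 1125 = 4323861$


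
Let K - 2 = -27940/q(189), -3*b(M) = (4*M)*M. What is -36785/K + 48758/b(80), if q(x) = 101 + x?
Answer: 840905573/2188800 ≈ 384.19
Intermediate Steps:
b(M) = -4*M²/3 (b(M) = -4*M*M/3 = -4*M²/3)
K = -2736/29 (K = 2 - 27940/(101 + 189) = 2 - 27940/290 = 2 - 27940*1/290 = 2 - 2794/29 = -2736/29 ≈ -94.345)
-36785/K + 48758/b(80) = -36785/(-2736/29) + 48758/((-4/3*80²)) = -36785*(-29/2736) + 48758/((-4/3*6400)) = 1066765/2736 + 48758/(-25600/3) = 1066765/2736 + 48758*(-3/25600) = 1066765/2736 - 73137/12800 = 840905573/2188800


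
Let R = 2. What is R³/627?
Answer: 8/627 ≈ 0.012759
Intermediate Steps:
R³/627 = 2³/627 = 8*(1/627) = 8/627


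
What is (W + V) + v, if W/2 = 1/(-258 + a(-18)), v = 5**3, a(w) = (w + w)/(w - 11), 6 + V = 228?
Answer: 1291852/3723 ≈ 346.99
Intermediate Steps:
V = 222 (V = -6 + 228 = 222)
a(w) = 2*w/(-11 + w) (a(w) = (2*w)/(-11 + w) = 2*w/(-11 + w))
v = 125
W = -29/3723 (W = 2/(-258 + 2*(-18)/(-11 - 18)) = 2/(-258 + 2*(-18)/(-29)) = 2/(-258 + 2*(-18)*(-1/29)) = 2/(-258 + 36/29) = 2/(-7446/29) = 2*(-29/7446) = -29/3723 ≈ -0.0077894)
(W + V) + v = (-29/3723 + 222) + 125 = 826477/3723 + 125 = 1291852/3723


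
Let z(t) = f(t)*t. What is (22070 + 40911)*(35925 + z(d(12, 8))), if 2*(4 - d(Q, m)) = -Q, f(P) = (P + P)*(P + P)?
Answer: 2514516425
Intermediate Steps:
f(P) = 4*P**2 (f(P) = (2*P)*(2*P) = 4*P**2)
d(Q, m) = 4 + Q/2 (d(Q, m) = 4 - (-1)*Q/2 = 4 + Q/2)
z(t) = 4*t**3 (z(t) = (4*t**2)*t = 4*t**3)
(22070 + 40911)*(35925 + z(d(12, 8))) = (22070 + 40911)*(35925 + 4*(4 + (1/2)*12)**3) = 62981*(35925 + 4*(4 + 6)**3) = 62981*(35925 + 4*10**3) = 62981*(35925 + 4*1000) = 62981*(35925 + 4000) = 62981*39925 = 2514516425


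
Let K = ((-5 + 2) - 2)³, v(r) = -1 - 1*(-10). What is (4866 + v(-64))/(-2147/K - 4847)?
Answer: -609375/603728 ≈ -1.0094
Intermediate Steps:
v(r) = 9 (v(r) = -1 + 10 = 9)
K = -125 (K = (-3 - 2)³ = (-5)³ = -125)
(4866 + v(-64))/(-2147/K - 4847) = (4866 + 9)/(-2147/(-125) - 4847) = 4875/(-2147*(-1/125) - 4847) = 4875/(2147/125 - 4847) = 4875/(-603728/125) = 4875*(-125/603728) = -609375/603728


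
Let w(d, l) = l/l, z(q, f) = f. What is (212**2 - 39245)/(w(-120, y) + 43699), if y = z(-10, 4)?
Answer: 5699/43700 ≈ 0.13041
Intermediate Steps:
y = 4
w(d, l) = 1
(212**2 - 39245)/(w(-120, y) + 43699) = (212**2 - 39245)/(1 + 43699) = (44944 - 39245)/43700 = 5699*(1/43700) = 5699/43700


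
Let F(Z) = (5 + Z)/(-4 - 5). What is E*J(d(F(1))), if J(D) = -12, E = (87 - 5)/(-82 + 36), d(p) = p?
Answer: 492/23 ≈ 21.391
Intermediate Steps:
F(Z) = -5/9 - Z/9 (F(Z) = (5 + Z)/(-9) = (5 + Z)*(-⅑) = -5/9 - Z/9)
E = -41/23 (E = 82/(-46) = 82*(-1/46) = -41/23 ≈ -1.7826)
E*J(d(F(1))) = -41/23*(-12) = 492/23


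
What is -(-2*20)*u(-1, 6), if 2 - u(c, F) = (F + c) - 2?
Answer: -40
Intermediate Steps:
u(c, F) = 4 - F - c (u(c, F) = 2 - ((F + c) - 2) = 2 - (-2 + F + c) = 2 + (2 - F - c) = 4 - F - c)
-(-2*20)*u(-1, 6) = -(-2*20)*(4 - 1*6 - 1*(-1)) = -(-40)*(4 - 6 + 1) = -(-40)*(-1) = -1*40 = -40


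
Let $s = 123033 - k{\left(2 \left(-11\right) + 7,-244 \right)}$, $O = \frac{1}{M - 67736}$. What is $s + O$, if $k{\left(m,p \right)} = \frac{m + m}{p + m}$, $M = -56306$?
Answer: $\frac{3952662459455}{32126878} \approx 1.2303 \cdot 10^{5}$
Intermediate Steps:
$k{\left(m,p \right)} = \frac{2 m}{m + p}$
$O = - \frac{1}{124042}$ ($O = \frac{1}{-56306 - 67736} = \frac{1}{-124042} = - \frac{1}{124042} \approx -8.0618 \cdot 10^{-6}$)
$s = \frac{31865517}{259}$ ($s = 123033 - \frac{2 \left(2 \left(-11\right) + 7\right)}{\left(2 \left(-11\right) + 7\right) - 244} = 123033 - \frac{2 \left(-22 + 7\right)}{\left(-22 + 7\right) - 244} = 123033 - 2 \left(-15\right) \frac{1}{-15 - 244} = 123033 - 2 \left(-15\right) \frac{1}{-259} = 123033 - 2 \left(-15\right) \left(- \frac{1}{259}\right) = 123033 - \frac{30}{259} = \frac{31865517}{259} \approx 1.2303 \cdot 10^{5}$)
$s + O = \frac{31865517}{259} - \frac{1}{124042} = \frac{3952662459455}{32126878}$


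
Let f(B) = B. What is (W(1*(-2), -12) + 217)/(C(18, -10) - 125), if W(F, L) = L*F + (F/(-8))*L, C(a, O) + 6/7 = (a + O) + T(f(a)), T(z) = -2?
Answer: -1666/839 ≈ -1.9857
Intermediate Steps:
C(a, O) = -20/7 + O + a (C(a, O) = -6/7 + ((a + O) - 2) = -6/7 + ((O + a) - 2) = -6/7 + (-2 + O + a) = -20/7 + O + a)
W(F, L) = 7*F*L/8 (W(F, L) = F*L + (F*(-⅛))*L = F*L + (-F/8)*L = F*L - F*L/8 = 7*F*L/8)
(W(1*(-2), -12) + 217)/(C(18, -10) - 125) = ((7/8)*(1*(-2))*(-12) + 217)/((-20/7 - 10 + 18) - 125) = ((7/8)*(-2)*(-12) + 217)/(36/7 - 125) = (21 + 217)/(-839/7) = 238*(-7/839) = -1666/839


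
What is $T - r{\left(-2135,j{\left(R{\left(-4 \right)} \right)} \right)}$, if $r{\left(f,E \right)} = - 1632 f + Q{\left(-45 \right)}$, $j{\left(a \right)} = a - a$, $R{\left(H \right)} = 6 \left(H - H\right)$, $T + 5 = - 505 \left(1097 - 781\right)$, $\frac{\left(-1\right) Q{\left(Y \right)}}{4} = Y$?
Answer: $-3644085$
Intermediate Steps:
$Q{\left(Y \right)} = - 4 Y$
$T = -159585$ ($T = -5 - 505 \left(1097 - 781\right) = -5 - 159580 = -159585$)
$R{\left(H \right)} = 0$ ($R{\left(H \right)} = 6 \cdot 0 = 0$)
$j{\left(a \right)} = 0$
$r{\left(f,E \right)} = 180 - 1632 f$ ($r{\left(f,E \right)} = - 1632 f - -180 = - 1632 f + 180 = 180 - 1632 f$)
$T - r{\left(-2135,j{\left(R{\left(-4 \right)} \right)} \right)} = -159585 - \left(180 - -3484320\right) = -159585 - \left(180 + 3484320\right) = -159585 - 3484500 = -3644085$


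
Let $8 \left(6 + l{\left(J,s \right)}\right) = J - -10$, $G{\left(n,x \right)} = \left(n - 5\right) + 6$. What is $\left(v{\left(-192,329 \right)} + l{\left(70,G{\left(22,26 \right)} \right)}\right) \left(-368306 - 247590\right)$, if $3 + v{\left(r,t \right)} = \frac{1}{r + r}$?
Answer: $- \frac{29486021}{48} \approx -6.1429 \cdot 10^{5}$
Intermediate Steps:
$v{\left(r,t \right)} = -3 + \frac{1}{2 r}$ ($v{\left(r,t \right)} = -3 + \frac{1}{r + r} = -3 + \frac{1}{2 r}$)
$G{\left(n,x \right)} = 1 + n$ ($G{\left(n,x \right)} = \left(-5 + n\right) + 6 = 1 + n$)
$l{\left(J,s \right)} = - \frac{19}{4} + \frac{J}{8}$ ($l{\left(J,s \right)} = -6 + \frac{J - -10}{8} = -6 + \frac{J + 10}{8} = -6 + \frac{10 + J}{8} = -6 + \left(\frac{5}{4} + \frac{J}{8}\right) = - \frac{19}{4} + \frac{J}{8}$)
$\left(v{\left(-192,329 \right)} + l{\left(70,G{\left(22,26 \right)} \right)}\right) \left(-368306 - 247590\right) = \left(\left(-3 + \frac{1}{2 \left(-192\right)}\right) + \left(- \frac{19}{4} + \frac{1}{8} \cdot 70\right)\right) \left(-368306 - 247590\right) = \left(\left(-3 + \frac{1}{2} \left(- \frac{1}{192}\right)\right) + \left(- \frac{19}{4} + \frac{35}{4}\right)\right) \left(-615896\right) = \left(\left(-3 - \frac{1}{384}\right) + 4\right) \left(-615896\right) = \left(- \frac{1153}{384} + 4\right) \left(-615896\right) = \frac{383}{384} \left(-615896\right) = - \frac{29486021}{48}$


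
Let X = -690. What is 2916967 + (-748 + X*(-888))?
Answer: 3528939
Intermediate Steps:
2916967 + (-748 + X*(-888)) = 2916967 + (-748 - 690*(-888)) = 2916967 + (-748 + 612720) = 2916967 + 611972 = 3528939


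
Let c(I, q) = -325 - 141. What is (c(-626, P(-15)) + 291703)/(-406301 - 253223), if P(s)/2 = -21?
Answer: -291237/659524 ≈ -0.44159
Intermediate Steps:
P(s) = -42 (P(s) = 2*(-21) = -42)
c(I, q) = -466
(c(-626, P(-15)) + 291703)/(-406301 - 253223) = (-466 + 291703)/(-406301 - 253223) = 291237/(-659524) = 291237*(-1/659524) = -291237/659524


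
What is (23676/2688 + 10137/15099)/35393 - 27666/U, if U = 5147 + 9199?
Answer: -8760075155441/4543103241376 ≈ -1.9282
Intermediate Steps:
U = 14346
(23676/2688 + 10137/15099)/35393 - 27666/U = (23676/2688 + 10137/15099)/35393 - 27666/14346 = (23676*(1/2688) + 10137*(1/15099))*(1/35393) - 27666*1/14346 = (1973/224 + 3379/5033)*(1/35393) - 1537/797 = (1526715/161056)*(1/35393) - 1537/797 = 1526715/5700255008 - 1537/797 = -8760075155441/4543103241376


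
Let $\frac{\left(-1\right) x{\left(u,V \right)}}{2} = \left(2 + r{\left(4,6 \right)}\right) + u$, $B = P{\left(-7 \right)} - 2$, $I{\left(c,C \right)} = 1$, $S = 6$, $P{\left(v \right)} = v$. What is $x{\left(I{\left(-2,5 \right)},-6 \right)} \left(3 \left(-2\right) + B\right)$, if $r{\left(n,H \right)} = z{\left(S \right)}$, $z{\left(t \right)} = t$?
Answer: $270$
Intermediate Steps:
$B = -9$ ($B = -7 - 2 = -9$)
$r{\left(n,H \right)} = 6$
$x{\left(u,V \right)} = -16 - 2 u$ ($x{\left(u,V \right)} = - 2 \left(\left(2 + 6\right) + u\right) = - 2 \left(8 + u\right) = -16 - 2 u$)
$x{\left(I{\left(-2,5 \right)},-6 \right)} \left(3 \left(-2\right) + B\right) = \left(-16 - 2\right) \left(3 \left(-2\right) - 9\right) = \left(-16 - 2\right) \left(-6 - 9\right) = \left(-18\right) \left(-15\right) = 270$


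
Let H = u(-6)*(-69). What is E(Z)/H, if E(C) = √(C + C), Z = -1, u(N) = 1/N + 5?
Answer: -2*I*√2/667 ≈ -0.0042405*I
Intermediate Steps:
u(N) = 5 + 1/N
E(C) = √2*√C (E(C) = √(2*C) = √2*√C)
H = -667/2 (H = (5 + 1/(-6))*(-69) = (5 - ⅙)*(-69) = (29/6)*(-69) = -667/2 ≈ -333.50)
E(Z)/H = (√2*√(-1))/(-667/2) = (√2*I)*(-2/667) = (I*√2)*(-2/667) = -2*I*√2/667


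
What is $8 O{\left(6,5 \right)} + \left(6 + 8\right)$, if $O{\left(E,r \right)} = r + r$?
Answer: $94$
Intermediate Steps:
$O{\left(E,r \right)} = 2 r$
$8 O{\left(6,5 \right)} + \left(6 + 8\right) = 8 \cdot 2 \cdot 5 + \left(6 + 8\right) = 8 \cdot 10 + 14 = 80 + 14 = 94$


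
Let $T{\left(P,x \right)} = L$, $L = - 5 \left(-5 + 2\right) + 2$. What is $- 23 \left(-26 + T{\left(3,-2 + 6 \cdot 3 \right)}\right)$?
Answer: $207$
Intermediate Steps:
$L = 17$ ($L = \left(-5\right) \left(-3\right) + 2 = 15 + 2 = 17$)
$T{\left(P,x \right)} = 17$
$- 23 \left(-26 + T{\left(3,-2 + 6 \cdot 3 \right)}\right) = - 23 \left(-26 + 17\right) = \left(-23\right) \left(-9\right) = 207$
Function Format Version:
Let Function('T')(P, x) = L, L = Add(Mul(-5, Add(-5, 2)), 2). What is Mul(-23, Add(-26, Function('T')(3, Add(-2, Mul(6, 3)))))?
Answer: 207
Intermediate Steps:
L = 17 (L = Add(Mul(-5, -3), 2) = Add(15, 2) = 17)
Function('T')(P, x) = 17
Mul(-23, Add(-26, Function('T')(3, Add(-2, Mul(6, 3))))) = Mul(-23, Add(-26, 17)) = Mul(-23, -9) = 207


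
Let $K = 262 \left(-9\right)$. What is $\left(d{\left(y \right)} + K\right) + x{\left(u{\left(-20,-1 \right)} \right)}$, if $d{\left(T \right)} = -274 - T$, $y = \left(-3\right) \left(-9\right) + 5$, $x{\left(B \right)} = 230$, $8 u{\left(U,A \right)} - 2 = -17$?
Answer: $-2434$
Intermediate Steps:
$u{\left(U,A \right)} = - \frac{15}{8}$ ($u{\left(U,A \right)} = \frac{1}{4} + \frac{1}{8} \left(-17\right) = \frac{1}{4} - \frac{17}{8} = - \frac{15}{8}$)
$K = -2358$
$y = 32$ ($y = 27 + 5 = 32$)
$\left(d{\left(y \right)} + K\right) + x{\left(u{\left(-20,-1 \right)} \right)} = \left(\left(-274 - 32\right) - 2358\right) + 230 = \left(-306 - 2358\right) + 230 = -2664 + 230 = -2434$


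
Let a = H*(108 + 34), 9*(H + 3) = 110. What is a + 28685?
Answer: 269951/9 ≈ 29995.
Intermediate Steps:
H = 83/9 (H = -3 + (⅑)*110 = -3 + 110/9 = 83/9 ≈ 9.2222)
a = 11786/9 (a = 83*(108 + 34)/9 = (83/9)*142 = 11786/9 ≈ 1309.6)
a + 28685 = 11786/9 + 28685 = 269951/9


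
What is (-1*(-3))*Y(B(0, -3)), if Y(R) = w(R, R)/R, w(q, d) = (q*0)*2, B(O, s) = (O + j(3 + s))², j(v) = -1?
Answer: 0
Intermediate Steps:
B(O, s) = (-1 + O)² (B(O, s) = (O - 1)² = (-1 + O)²)
w(q, d) = 0 (w(q, d) = 0*2 = 0)
Y(R) = 0 (Y(R) = 0/R = 0)
(-1*(-3))*Y(B(0, -3)) = -1*(-3)*0 = 3*0 = 0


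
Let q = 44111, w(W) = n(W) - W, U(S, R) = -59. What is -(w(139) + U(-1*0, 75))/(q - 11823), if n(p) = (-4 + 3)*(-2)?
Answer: 49/8072 ≈ 0.0060704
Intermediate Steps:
n(p) = 2 (n(p) = -1*(-2) = 2)
w(W) = 2 - W
-(w(139) + U(-1*0, 75))/(q - 11823) = -((2 - 1*139) - 59)/(44111 - 11823) = -((2 - 139) - 59)/32288 = -(-137 - 59)/32288 = -(-196)/32288 = -1*(-49/8072) = 49/8072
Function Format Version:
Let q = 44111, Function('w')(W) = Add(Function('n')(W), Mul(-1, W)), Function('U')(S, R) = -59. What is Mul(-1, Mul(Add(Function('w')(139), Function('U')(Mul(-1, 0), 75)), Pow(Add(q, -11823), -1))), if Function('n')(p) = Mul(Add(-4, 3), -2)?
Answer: Rational(49, 8072) ≈ 0.0060704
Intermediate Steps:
Function('n')(p) = 2 (Function('n')(p) = Mul(-1, -2) = 2)
Function('w')(W) = Add(2, Mul(-1, W))
Mul(-1, Mul(Add(Function('w')(139), Function('U')(Mul(-1, 0), 75)), Pow(Add(q, -11823), -1))) = Mul(-1, Mul(Add(Add(2, Mul(-1, 139)), -59), Pow(Add(44111, -11823), -1))) = Mul(-1, Mul(Add(Add(2, -139), -59), Pow(32288, -1))) = Mul(-1, Mul(Add(-137, -59), Rational(1, 32288))) = Mul(-1, Mul(-196, Rational(1, 32288))) = Mul(-1, Rational(-49, 8072)) = Rational(49, 8072)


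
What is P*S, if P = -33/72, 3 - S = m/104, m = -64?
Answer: -517/312 ≈ -1.6571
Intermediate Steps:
S = 47/13 (S = 3 - (-64)/104 = 3 - 1*(-8/13) = 3 + 8/13 = 47/13 ≈ 3.6154)
P = -11/24 (P = -33*1/72 = -11/24 ≈ -0.45833)
P*S = -11/24*47/13 = -517/312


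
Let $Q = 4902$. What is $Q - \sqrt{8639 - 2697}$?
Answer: $4902 - \sqrt{5942} \approx 4824.9$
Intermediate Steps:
$Q - \sqrt{8639 - 2697} = 4902 - \sqrt{8639 - 2697} = 4902 - \sqrt{5942}$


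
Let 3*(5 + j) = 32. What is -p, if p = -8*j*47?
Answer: 6392/3 ≈ 2130.7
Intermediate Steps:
j = 17/3 (j = -5 + (⅓)*32 = -5 + 32/3 = 17/3 ≈ 5.6667)
p = -6392/3 (p = -8*17/3*47 = -136/3*47 = -6392/3 ≈ -2130.7)
-p = -1*(-6392/3) = 6392/3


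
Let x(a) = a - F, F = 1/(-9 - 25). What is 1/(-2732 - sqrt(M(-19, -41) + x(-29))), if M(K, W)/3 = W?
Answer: -92888/253775183 + I*sqrt(175678)/253775183 ≈ -0.00036602 + 1.6516e-6*I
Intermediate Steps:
F = -1/34 (F = 1/(-34) = -1/34 ≈ -0.029412)
x(a) = 1/34 + a (x(a) = a - 1*(-1/34) = a + 1/34 = 1/34 + a)
M(K, W) = 3*W
1/(-2732 - sqrt(M(-19, -41) + x(-29))) = 1/(-2732 - sqrt(3*(-41) + (1/34 - 29))) = 1/(-2732 - sqrt(-123 - 985/34)) = 1/(-2732 - sqrt(-5167/34)) = 1/(-2732 - I*sqrt(175678)/34)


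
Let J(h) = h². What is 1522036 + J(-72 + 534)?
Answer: 1735480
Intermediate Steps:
1522036 + J(-72 + 534) = 1522036 + (-72 + 534)² = 1522036 + 462² = 1522036 + 213444 = 1735480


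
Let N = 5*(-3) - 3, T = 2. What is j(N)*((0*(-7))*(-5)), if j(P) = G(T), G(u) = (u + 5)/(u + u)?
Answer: 0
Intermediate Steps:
G(u) = (5 + u)/(2*u) (G(u) = (5 + u)/((2*u)) = (5 + u)*(1/(2*u)) = (5 + u)/(2*u))
N = -18 (N = -15 - 3 = -18)
j(P) = 7/4 (j(P) = (½)*(5 + 2)/2 = (½)*(½)*7 = 7/4)
j(N)*((0*(-7))*(-5)) = 7*((0*(-7))*(-5))/4 = 7*(0*(-5))/4 = (7/4)*0 = 0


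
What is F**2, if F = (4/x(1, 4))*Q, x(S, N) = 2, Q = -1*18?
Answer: 1296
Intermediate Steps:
Q = -18
F = -36 (F = (4/2)*(-18) = (4*(1/2))*(-18) = 2*(-18) = -36)
F**2 = (-36)**2 = 1296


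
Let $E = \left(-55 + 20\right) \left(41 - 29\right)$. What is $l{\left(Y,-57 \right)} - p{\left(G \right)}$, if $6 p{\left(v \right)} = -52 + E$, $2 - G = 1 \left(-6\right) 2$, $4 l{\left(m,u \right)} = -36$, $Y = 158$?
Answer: $\frac{209}{3} \approx 69.667$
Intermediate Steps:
$E = -420$ ($E = \left(-35\right) 12 = -420$)
$l{\left(m,u \right)} = -9$ ($l{\left(m,u \right)} = \frac{1}{4} \left(-36\right) = -9$)
$G = 14$ ($G = 2 - 1 \left(-6\right) 2 = 2 - \left(-6\right) 2 = 2 - -12 = 2 + 12 = 14$)
$p{\left(v \right)} = - \frac{236}{3}$ ($p{\left(v \right)} = \frac{-52 - 420}{6} = \frac{1}{6} \left(-472\right) = - \frac{236}{3}$)
$l{\left(Y,-57 \right)} - p{\left(G \right)} = -9 - - \frac{236}{3} = -9 + \frac{236}{3} = \frac{209}{3}$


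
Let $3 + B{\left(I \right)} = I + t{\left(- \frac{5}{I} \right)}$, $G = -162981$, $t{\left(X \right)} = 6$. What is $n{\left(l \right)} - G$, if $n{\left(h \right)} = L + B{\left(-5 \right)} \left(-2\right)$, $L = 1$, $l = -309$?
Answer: $162986$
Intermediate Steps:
$B{\left(I \right)} = 3 + I$ ($B{\left(I \right)} = -3 + \left(I + 6\right) = -3 + \left(6 + I\right) = 3 + I$)
$n{\left(h \right)} = 5$ ($n{\left(h \right)} = 1 + \left(3 - 5\right) \left(-2\right) = 1 - -4 = 1 + 4 = 5$)
$n{\left(l \right)} - G = 5 - -162981 = 5 + 162981 = 162986$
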